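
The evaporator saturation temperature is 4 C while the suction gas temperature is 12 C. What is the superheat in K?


Superheat = T_suction - T_evap
Superheat = 12 - (4)
Superheat = 8 K

8


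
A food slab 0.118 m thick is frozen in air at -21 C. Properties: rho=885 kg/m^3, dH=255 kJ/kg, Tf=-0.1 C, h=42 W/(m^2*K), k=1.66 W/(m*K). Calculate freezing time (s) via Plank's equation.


dT = -0.1 - (-21) = 20.9 K
term1 = a/(2h) = 0.118/(2*42) = 0.001404761905
term2 = a^2/(8k) = 0.118^2/(8*1.66) = 0.001048493976
t = rho*dH*1000/dT * (term1 + term2)
t = 885*255*1000/20.9 * (0.001404761905 + 0.001048493976)
t = 26490 s

26490


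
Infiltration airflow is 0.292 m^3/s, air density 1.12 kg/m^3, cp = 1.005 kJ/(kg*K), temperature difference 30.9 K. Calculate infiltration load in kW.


Q = V_dot * rho * cp * dT
Q = 0.292 * 1.12 * 1.005 * 30.9
Q = 10.156 kW

10.156


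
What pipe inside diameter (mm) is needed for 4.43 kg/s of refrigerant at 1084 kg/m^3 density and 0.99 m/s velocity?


A = m_dot / (rho * v) = 4.43 / (1084 * 0.99) = 0.004127995825 m^2
d = sqrt(4*A/pi) * 1000
d = 72.5 mm

72.5


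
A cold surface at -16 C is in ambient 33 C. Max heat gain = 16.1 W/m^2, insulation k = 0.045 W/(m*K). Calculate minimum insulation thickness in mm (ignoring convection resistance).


dT = 33 - (-16) = 49 K
thickness = k * dT / q_max * 1000
thickness = 0.045 * 49 / 16.1 * 1000
thickness = 137.0 mm

137.0


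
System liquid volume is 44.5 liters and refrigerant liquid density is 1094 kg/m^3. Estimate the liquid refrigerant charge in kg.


Charge = V * rho / 1000
Charge = 44.5 * 1094 / 1000
Charge = 48.68 kg

48.68


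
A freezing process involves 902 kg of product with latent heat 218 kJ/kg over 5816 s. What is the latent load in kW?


Q_lat = m * h_fg / t
Q_lat = 902 * 218 / 5816
Q_lat = 33.81 kW

33.81


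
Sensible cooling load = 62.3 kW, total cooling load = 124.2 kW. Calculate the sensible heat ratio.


SHR = Q_sensible / Q_total
SHR = 62.3 / 124.2
SHR = 0.502

0.502


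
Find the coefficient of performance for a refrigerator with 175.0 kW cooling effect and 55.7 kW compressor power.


COP = Q_evap / W
COP = 175.0 / 55.7
COP = 3.142

3.142


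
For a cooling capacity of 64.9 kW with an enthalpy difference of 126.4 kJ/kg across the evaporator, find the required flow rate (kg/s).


m_dot = Q / dh
m_dot = 64.9 / 126.4
m_dot = 0.5134 kg/s

0.5134


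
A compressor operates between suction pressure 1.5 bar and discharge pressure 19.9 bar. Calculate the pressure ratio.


PR = P_high / P_low
PR = 19.9 / 1.5
PR = 13.267

13.267


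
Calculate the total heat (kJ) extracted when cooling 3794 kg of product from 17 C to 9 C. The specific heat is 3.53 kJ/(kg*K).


dT = 17 - (9) = 8 K
Q = m * cp * dT = 3794 * 3.53 * 8
Q = 107143 kJ

107143


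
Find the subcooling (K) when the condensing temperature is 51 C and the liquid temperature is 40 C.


Subcooling = T_cond - T_liquid
Subcooling = 51 - 40
Subcooling = 11 K

11


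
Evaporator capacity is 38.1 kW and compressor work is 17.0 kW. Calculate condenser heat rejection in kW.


Q_cond = Q_evap + W
Q_cond = 38.1 + 17.0
Q_cond = 55.1 kW

55.1


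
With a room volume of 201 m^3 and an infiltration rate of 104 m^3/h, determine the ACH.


ACH = flow / volume
ACH = 104 / 201
ACH = 0.517

0.517


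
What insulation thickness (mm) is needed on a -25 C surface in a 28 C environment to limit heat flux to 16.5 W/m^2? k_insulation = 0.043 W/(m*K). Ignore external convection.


dT = 28 - (-25) = 53 K
thickness = k * dT / q_max * 1000
thickness = 0.043 * 53 / 16.5 * 1000
thickness = 138.1 mm

138.1


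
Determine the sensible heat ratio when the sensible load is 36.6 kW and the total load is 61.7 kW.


SHR = Q_sensible / Q_total
SHR = 36.6 / 61.7
SHR = 0.593

0.593


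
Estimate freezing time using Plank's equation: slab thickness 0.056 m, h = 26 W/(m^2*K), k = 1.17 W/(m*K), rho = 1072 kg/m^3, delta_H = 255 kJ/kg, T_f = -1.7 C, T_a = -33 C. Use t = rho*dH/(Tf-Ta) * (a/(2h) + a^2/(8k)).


dT = -1.7 - (-33) = 31.3 K
term1 = a/(2h) = 0.056/(2*26) = 0.001076923077
term2 = a^2/(8k) = 0.056^2/(8*1.17) = 0.000335042735
t = rho*dH*1000/dT * (term1 + term2)
t = 1072*255*1000/31.3 * (0.001076923077 + 0.000335042735)
t = 12331 s

12331


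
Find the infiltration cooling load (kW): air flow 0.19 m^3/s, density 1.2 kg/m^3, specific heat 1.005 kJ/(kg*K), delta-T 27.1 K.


Q = V_dot * rho * cp * dT
Q = 0.19 * 1.2 * 1.005 * 27.1
Q = 6.21 kW

6.21


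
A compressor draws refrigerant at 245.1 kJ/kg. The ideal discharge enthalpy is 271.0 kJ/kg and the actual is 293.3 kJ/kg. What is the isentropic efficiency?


dh_ideal = 271.0 - 245.1 = 25.9 kJ/kg
dh_actual = 293.3 - 245.1 = 48.2 kJ/kg
eta_s = dh_ideal / dh_actual = 25.9 / 48.2
eta_s = 0.5373

0.5373


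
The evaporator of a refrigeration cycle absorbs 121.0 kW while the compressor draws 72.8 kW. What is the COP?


COP = Q_evap / W
COP = 121.0 / 72.8
COP = 1.662

1.662


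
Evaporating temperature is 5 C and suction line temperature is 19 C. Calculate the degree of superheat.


Superheat = T_suction - T_evap
Superheat = 19 - (5)
Superheat = 14 K

14


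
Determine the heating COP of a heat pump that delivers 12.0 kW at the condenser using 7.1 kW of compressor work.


COP_hp = Q_cond / W
COP_hp = 12.0 / 7.1
COP_hp = 1.69

1.69


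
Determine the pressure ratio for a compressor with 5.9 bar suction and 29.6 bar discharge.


PR = P_high / P_low
PR = 29.6 / 5.9
PR = 5.017

5.017


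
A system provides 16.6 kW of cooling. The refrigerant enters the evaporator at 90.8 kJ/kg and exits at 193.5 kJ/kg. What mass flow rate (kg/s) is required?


dh = 193.5 - 90.8 = 102.7 kJ/kg
m_dot = Q / dh = 16.6 / 102.7 = 0.1616 kg/s

0.1616


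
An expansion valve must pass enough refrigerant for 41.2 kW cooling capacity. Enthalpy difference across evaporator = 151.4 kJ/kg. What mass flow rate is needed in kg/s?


m_dot = Q / dh
m_dot = 41.2 / 151.4
m_dot = 0.2721 kg/s

0.2721


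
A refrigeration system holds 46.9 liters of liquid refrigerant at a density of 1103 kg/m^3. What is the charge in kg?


Charge = V * rho / 1000
Charge = 46.9 * 1103 / 1000
Charge = 51.73 kg

51.73


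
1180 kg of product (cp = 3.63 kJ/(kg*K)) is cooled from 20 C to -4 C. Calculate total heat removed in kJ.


dT = 20 - (-4) = 24 K
Q = m * cp * dT = 1180 * 3.63 * 24
Q = 102802 kJ

102802


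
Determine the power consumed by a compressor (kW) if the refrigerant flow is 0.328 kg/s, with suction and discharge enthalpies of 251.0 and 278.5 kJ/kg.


dh = 278.5 - 251.0 = 27.5 kJ/kg
W = m_dot * dh = 0.328 * 27.5 = 9.02 kW

9.02


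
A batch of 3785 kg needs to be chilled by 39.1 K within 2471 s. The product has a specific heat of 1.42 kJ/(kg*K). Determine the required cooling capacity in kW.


Q = m * cp * dT / t
Q = 3785 * 1.42 * 39.1 / 2471
Q = 85.047 kW

85.047


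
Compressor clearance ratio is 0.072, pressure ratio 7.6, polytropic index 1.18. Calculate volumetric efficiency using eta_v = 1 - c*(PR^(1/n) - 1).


PR^(1/n) = 7.6^(1/1.18) = 5.57766205
eta_v = 1 - 0.072 * (5.57766205 - 1)
eta_v = 0.6704

0.6704


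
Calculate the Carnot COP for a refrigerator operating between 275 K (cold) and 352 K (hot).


dT = 352 - 275 = 77 K
COP_carnot = T_cold / dT = 275 / 77
COP_carnot = 3.571

3.571


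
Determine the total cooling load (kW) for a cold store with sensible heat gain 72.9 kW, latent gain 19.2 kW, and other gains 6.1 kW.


Q_total = Q_s + Q_l + Q_misc
Q_total = 72.9 + 19.2 + 6.1
Q_total = 98.2 kW

98.2


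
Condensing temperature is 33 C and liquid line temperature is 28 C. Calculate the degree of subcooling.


Subcooling = T_cond - T_liquid
Subcooling = 33 - 28
Subcooling = 5 K

5


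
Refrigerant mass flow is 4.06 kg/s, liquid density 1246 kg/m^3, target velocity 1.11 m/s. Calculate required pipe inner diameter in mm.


A = m_dot / (rho * v) = 4.06 / (1246 * 1.11) = 0.002935519789 m^2
d = sqrt(4*A/pi) * 1000
d = 61.1 mm

61.1


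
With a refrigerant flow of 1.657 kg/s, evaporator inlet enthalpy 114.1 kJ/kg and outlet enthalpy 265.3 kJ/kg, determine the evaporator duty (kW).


dh = 265.3 - 114.1 = 151.2 kJ/kg
Q_evap = m_dot * dh = 1.657 * 151.2
Q_evap = 250.54 kW

250.54


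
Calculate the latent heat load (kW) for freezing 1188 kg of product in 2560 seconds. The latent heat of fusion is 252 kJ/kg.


Q_lat = m * h_fg / t
Q_lat = 1188 * 252 / 2560
Q_lat = 116.94 kW

116.94


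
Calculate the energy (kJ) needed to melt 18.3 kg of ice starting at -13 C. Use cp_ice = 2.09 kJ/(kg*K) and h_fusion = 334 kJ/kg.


Sensible heat = cp * dT = 2.09 * 13 = 27.17 kJ/kg
Total per kg = 27.17 + 334 = 361.17 kJ/kg
Q = m * total = 18.3 * 361.17
Q = 6609.4 kJ

6609.4


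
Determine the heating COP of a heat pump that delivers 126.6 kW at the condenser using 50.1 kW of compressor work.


COP_hp = Q_cond / W
COP_hp = 126.6 / 50.1
COP_hp = 2.527

2.527


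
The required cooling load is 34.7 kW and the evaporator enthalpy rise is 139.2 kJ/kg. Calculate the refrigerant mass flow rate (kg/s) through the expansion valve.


m_dot = Q / dh
m_dot = 34.7 / 139.2
m_dot = 0.2493 kg/s

0.2493


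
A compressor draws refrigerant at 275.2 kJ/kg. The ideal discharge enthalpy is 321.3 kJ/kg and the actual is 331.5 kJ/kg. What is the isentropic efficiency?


dh_ideal = 321.3 - 275.2 = 46.1 kJ/kg
dh_actual = 331.5 - 275.2 = 56.3 kJ/kg
eta_s = dh_ideal / dh_actual = 46.1 / 56.3
eta_s = 0.8188

0.8188


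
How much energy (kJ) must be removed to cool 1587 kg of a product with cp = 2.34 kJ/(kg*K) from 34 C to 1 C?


dT = 34 - (1) = 33 K
Q = m * cp * dT = 1587 * 2.34 * 33
Q = 122548 kJ

122548


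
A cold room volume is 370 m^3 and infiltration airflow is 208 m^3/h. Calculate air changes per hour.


ACH = flow / volume
ACH = 208 / 370
ACH = 0.562

0.562


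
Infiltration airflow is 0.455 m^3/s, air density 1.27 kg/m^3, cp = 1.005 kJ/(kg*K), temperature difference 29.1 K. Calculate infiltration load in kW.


Q = V_dot * rho * cp * dT
Q = 0.455 * 1.27 * 1.005 * 29.1
Q = 16.9 kW

16.9


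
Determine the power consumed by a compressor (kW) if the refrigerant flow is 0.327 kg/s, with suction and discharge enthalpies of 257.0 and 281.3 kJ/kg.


dh = 281.3 - 257.0 = 24.3 kJ/kg
W = m_dot * dh = 0.327 * 24.3 = 7.95 kW

7.95


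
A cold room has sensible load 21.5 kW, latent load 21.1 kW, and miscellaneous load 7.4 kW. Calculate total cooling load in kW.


Q_total = Q_s + Q_l + Q_misc
Q_total = 21.5 + 21.1 + 7.4
Q_total = 50.0 kW

50.0


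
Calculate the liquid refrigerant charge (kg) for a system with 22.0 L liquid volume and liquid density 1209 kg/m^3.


Charge = V * rho / 1000
Charge = 22.0 * 1209 / 1000
Charge = 26.6 kg

26.6


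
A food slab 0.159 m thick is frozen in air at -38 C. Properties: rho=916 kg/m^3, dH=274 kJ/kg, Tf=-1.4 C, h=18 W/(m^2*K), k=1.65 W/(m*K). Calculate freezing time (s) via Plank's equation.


dT = -1.4 - (-38) = 36.6 K
term1 = a/(2h) = 0.159/(2*18) = 0.004416666667
term2 = a^2/(8k) = 0.159^2/(8*1.65) = 0.001915227273
t = rho*dH*1000/dT * (term1 + term2)
t = 916*274*1000/36.6 * (0.004416666667 + 0.001915227273)
t = 43421 s

43421


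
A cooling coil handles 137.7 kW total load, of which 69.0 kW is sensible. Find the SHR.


SHR = Q_sensible / Q_total
SHR = 69.0 / 137.7
SHR = 0.501

0.501


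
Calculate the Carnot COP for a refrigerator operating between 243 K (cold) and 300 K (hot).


dT = 300 - 243 = 57 K
COP_carnot = T_cold / dT = 243 / 57
COP_carnot = 4.263

4.263


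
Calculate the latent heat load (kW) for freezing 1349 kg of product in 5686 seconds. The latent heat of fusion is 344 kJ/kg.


Q_lat = m * h_fg / t
Q_lat = 1349 * 344 / 5686
Q_lat = 81.61 kW

81.61


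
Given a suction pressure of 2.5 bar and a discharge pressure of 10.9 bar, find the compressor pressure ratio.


PR = P_high / P_low
PR = 10.9 / 2.5
PR = 4.36

4.36


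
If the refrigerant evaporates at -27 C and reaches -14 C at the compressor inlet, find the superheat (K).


Superheat = T_suction - T_evap
Superheat = -14 - (-27)
Superheat = 13 K

13


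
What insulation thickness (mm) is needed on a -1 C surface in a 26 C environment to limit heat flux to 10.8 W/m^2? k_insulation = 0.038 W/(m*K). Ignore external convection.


dT = 26 - (-1) = 27 K
thickness = k * dT / q_max * 1000
thickness = 0.038 * 27 / 10.8 * 1000
thickness = 95.0 mm

95.0


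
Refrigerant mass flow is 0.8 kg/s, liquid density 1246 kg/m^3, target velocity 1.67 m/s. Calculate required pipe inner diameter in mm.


A = m_dot / (rho * v) = 0.8 / (1246 * 1.67) = 0.0003844638171 m^2
d = sqrt(4*A/pi) * 1000
d = 22.1 mm

22.1


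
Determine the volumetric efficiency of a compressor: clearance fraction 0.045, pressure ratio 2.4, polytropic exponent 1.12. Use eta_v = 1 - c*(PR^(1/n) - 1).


PR^(1/n) = 2.4^(1/1.12) = 2.18511512
eta_v = 1 - 0.045 * (2.18511512 - 1)
eta_v = 0.9467

0.9467


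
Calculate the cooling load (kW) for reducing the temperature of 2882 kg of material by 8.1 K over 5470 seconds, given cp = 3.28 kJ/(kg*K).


Q = m * cp * dT / t
Q = 2882 * 3.28 * 8.1 / 5470
Q = 13.998 kW

13.998


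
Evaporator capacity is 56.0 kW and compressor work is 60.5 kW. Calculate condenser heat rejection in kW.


Q_cond = Q_evap + W
Q_cond = 56.0 + 60.5
Q_cond = 116.5 kW

116.5


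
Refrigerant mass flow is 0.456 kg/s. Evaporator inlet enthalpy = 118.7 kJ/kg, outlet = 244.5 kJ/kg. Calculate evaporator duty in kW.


dh = 244.5 - 118.7 = 125.8 kJ/kg
Q_evap = m_dot * dh = 0.456 * 125.8
Q_evap = 57.36 kW

57.36


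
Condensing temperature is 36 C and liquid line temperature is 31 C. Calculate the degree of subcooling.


Subcooling = T_cond - T_liquid
Subcooling = 36 - 31
Subcooling = 5 K

5


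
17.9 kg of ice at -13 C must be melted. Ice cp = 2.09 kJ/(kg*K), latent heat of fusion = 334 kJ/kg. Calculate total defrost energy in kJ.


Sensible heat = cp * dT = 2.09 * 13 = 27.17 kJ/kg
Total per kg = 27.17 + 334 = 361.17 kJ/kg
Q = m * total = 17.9 * 361.17
Q = 6464.9 kJ

6464.9


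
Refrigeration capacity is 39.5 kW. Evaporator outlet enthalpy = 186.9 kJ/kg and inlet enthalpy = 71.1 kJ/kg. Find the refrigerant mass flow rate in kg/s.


dh = 186.9 - 71.1 = 115.8 kJ/kg
m_dot = Q / dh = 39.5 / 115.8 = 0.3411 kg/s

0.3411


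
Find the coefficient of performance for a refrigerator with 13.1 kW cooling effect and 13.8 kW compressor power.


COP = Q_evap / W
COP = 13.1 / 13.8
COP = 0.949

0.949


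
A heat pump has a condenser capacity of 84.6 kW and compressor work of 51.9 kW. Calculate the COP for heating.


COP_hp = Q_cond / W
COP_hp = 84.6 / 51.9
COP_hp = 1.63

1.63


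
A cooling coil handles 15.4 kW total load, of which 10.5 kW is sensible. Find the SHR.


SHR = Q_sensible / Q_total
SHR = 10.5 / 15.4
SHR = 0.682

0.682


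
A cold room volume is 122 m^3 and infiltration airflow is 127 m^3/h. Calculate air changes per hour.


ACH = flow / volume
ACH = 127 / 122
ACH = 1.041

1.041


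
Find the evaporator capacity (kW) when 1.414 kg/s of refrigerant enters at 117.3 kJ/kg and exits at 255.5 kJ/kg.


dh = 255.5 - 117.3 = 138.2 kJ/kg
Q_evap = m_dot * dh = 1.414 * 138.2
Q_evap = 195.41 kW

195.41


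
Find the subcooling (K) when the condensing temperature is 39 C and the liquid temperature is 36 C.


Subcooling = T_cond - T_liquid
Subcooling = 39 - 36
Subcooling = 3 K

3


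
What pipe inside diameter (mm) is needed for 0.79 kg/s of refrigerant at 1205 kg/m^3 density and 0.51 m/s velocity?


A = m_dot / (rho * v) = 0.79 / (1205 * 0.51) = 0.00128549345 m^2
d = sqrt(4*A/pi) * 1000
d = 40.5 mm

40.5


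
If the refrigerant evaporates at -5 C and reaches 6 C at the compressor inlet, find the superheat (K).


Superheat = T_suction - T_evap
Superheat = 6 - (-5)
Superheat = 11 K

11


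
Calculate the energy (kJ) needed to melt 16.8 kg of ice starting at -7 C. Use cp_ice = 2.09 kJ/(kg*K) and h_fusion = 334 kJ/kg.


Sensible heat = cp * dT = 2.09 * 7 = 14.63 kJ/kg
Total per kg = 14.63 + 334 = 348.63 kJ/kg
Q = m * total = 16.8 * 348.63
Q = 5857.0 kJ

5857.0


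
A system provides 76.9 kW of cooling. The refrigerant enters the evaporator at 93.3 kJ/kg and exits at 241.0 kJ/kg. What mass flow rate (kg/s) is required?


dh = 241.0 - 93.3 = 147.7 kJ/kg
m_dot = Q / dh = 76.9 / 147.7 = 0.5206 kg/s

0.5206


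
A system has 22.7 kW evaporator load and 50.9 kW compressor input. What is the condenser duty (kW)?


Q_cond = Q_evap + W
Q_cond = 22.7 + 50.9
Q_cond = 73.6 kW

73.6


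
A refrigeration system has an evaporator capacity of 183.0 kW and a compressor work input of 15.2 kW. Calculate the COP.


COP = Q_evap / W
COP = 183.0 / 15.2
COP = 12.039

12.039


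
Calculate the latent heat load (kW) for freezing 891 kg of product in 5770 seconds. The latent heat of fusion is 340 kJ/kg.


Q_lat = m * h_fg / t
Q_lat = 891 * 340 / 5770
Q_lat = 52.5 kW

52.5


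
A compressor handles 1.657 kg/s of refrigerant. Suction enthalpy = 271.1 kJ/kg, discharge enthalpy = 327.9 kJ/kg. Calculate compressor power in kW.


dh = 327.9 - 271.1 = 56.8 kJ/kg
W = m_dot * dh = 1.657 * 56.8 = 94.12 kW

94.12


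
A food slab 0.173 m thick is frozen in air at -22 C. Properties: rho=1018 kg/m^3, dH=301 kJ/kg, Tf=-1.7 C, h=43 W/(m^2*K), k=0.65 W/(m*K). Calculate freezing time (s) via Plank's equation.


dT = -1.7 - (-22) = 20.3 K
term1 = a/(2h) = 0.173/(2*43) = 0.002011627907
term2 = a^2/(8k) = 0.173^2/(8*0.65) = 0.005755576923
t = rho*dH*1000/dT * (term1 + term2)
t = 1018*301*1000/20.3 * (0.002011627907 + 0.005755576923)
t = 117242 s

117242


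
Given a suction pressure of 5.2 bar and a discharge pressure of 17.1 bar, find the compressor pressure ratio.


PR = P_high / P_low
PR = 17.1 / 5.2
PR = 3.288

3.288


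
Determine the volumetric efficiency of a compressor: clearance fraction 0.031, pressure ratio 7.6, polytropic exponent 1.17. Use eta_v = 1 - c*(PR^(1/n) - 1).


PR^(1/n) = 7.6^(1/1.17) = 5.6602046
eta_v = 1 - 0.031 * (5.6602046 - 1)
eta_v = 0.8555

0.8555


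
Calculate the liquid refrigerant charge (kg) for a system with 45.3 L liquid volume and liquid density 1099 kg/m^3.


Charge = V * rho / 1000
Charge = 45.3 * 1099 / 1000
Charge = 49.78 kg

49.78


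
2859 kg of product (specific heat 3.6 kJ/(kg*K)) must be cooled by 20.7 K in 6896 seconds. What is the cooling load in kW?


Q = m * cp * dT / t
Q = 2859 * 3.6 * 20.7 / 6896
Q = 30.895 kW

30.895


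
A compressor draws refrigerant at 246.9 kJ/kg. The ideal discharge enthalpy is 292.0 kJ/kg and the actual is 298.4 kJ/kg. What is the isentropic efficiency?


dh_ideal = 292.0 - 246.9 = 45.1 kJ/kg
dh_actual = 298.4 - 246.9 = 51.5 kJ/kg
eta_s = dh_ideal / dh_actual = 45.1 / 51.5
eta_s = 0.8757

0.8757


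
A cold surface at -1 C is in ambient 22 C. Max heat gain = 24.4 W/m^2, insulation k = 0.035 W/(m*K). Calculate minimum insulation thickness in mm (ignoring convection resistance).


dT = 22 - (-1) = 23 K
thickness = k * dT / q_max * 1000
thickness = 0.035 * 23 / 24.4 * 1000
thickness = 33.0 mm

33.0


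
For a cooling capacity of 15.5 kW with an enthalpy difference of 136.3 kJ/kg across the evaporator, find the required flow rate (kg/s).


m_dot = Q / dh
m_dot = 15.5 / 136.3
m_dot = 0.1137 kg/s

0.1137


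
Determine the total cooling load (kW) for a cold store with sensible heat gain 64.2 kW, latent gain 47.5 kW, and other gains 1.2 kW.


Q_total = Q_s + Q_l + Q_misc
Q_total = 64.2 + 47.5 + 1.2
Q_total = 112.9 kW

112.9


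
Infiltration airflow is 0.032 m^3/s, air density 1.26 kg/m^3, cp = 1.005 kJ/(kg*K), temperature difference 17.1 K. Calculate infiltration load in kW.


Q = V_dot * rho * cp * dT
Q = 0.032 * 1.26 * 1.005 * 17.1
Q = 0.693 kW

0.693


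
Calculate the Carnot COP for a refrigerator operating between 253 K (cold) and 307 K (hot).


dT = 307 - 253 = 54 K
COP_carnot = T_cold / dT = 253 / 54
COP_carnot = 4.685

4.685


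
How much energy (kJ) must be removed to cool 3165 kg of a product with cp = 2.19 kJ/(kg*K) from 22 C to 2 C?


dT = 22 - (2) = 20 K
Q = m * cp * dT = 3165 * 2.19 * 20
Q = 138627 kJ

138627


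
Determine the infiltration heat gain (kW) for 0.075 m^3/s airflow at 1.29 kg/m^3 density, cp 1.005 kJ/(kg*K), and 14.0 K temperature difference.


Q = V_dot * rho * cp * dT
Q = 0.075 * 1.29 * 1.005 * 14.0
Q = 1.361 kW

1.361


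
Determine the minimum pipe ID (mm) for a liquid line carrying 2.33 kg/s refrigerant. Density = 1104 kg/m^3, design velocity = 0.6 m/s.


A = m_dot / (rho * v) = 2.33 / (1104 * 0.6) = 0.003517512077 m^2
d = sqrt(4*A/pi) * 1000
d = 66.9 mm

66.9


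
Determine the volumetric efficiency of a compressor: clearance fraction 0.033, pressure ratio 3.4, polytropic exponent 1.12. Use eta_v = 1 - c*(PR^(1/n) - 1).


PR^(1/n) = 3.4^(1/1.12) = 2.98218614
eta_v = 1 - 0.033 * (2.98218614 - 1)
eta_v = 0.9346

0.9346


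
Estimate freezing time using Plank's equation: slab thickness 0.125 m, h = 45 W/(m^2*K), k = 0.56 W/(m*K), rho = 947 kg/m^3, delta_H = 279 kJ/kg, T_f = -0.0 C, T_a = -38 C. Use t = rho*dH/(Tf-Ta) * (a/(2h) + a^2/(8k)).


dT = -0.0 - (-38) = 38.0 K
term1 = a/(2h) = 0.125/(2*45) = 0.001388888889
term2 = a^2/(8k) = 0.125^2/(8*0.56) = 0.003487723214
t = rho*dH*1000/dT * (term1 + term2)
t = 947*279*1000/38.0 * (0.001388888889 + 0.003487723214)
t = 33907 s

33907


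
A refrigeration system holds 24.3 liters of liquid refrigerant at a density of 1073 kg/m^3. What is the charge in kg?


Charge = V * rho / 1000
Charge = 24.3 * 1073 / 1000
Charge = 26.07 kg

26.07


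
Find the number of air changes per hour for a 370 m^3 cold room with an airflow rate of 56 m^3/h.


ACH = flow / volume
ACH = 56 / 370
ACH = 0.151

0.151


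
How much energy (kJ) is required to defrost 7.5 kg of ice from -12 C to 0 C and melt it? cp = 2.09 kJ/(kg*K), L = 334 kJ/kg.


Sensible heat = cp * dT = 2.09 * 12 = 25.08 kJ/kg
Total per kg = 25.08 + 334 = 359.08 kJ/kg
Q = m * total = 7.5 * 359.08
Q = 2693.1 kJ

2693.1


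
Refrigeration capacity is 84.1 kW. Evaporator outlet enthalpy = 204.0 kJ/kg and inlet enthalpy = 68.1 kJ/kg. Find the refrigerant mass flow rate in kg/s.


dh = 204.0 - 68.1 = 135.9 kJ/kg
m_dot = Q / dh = 84.1 / 135.9 = 0.6188 kg/s

0.6188


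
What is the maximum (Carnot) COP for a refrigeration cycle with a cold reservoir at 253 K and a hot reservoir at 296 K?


dT = 296 - 253 = 43 K
COP_carnot = T_cold / dT = 253 / 43
COP_carnot = 5.884

5.884


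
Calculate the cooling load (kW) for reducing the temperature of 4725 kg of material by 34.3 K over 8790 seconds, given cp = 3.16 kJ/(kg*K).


Q = m * cp * dT / t
Q = 4725 * 3.16 * 34.3 / 8790
Q = 58.263 kW

58.263


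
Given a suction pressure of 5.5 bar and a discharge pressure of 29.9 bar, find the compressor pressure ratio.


PR = P_high / P_low
PR = 29.9 / 5.5
PR = 5.436

5.436


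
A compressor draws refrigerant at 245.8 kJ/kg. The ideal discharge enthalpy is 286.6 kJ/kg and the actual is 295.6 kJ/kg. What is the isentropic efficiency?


dh_ideal = 286.6 - 245.8 = 40.8 kJ/kg
dh_actual = 295.6 - 245.8 = 49.8 kJ/kg
eta_s = dh_ideal / dh_actual = 40.8 / 49.8
eta_s = 0.8193

0.8193


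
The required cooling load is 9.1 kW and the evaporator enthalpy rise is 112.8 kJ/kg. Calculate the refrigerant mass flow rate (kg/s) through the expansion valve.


m_dot = Q / dh
m_dot = 9.1 / 112.8
m_dot = 0.0807 kg/s

0.0807


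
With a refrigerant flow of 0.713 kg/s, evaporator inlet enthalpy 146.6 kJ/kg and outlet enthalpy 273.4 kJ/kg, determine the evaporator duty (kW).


dh = 273.4 - 146.6 = 126.8 kJ/kg
Q_evap = m_dot * dh = 0.713 * 126.8
Q_evap = 90.41 kW

90.41


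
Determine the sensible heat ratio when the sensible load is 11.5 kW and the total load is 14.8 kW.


SHR = Q_sensible / Q_total
SHR = 11.5 / 14.8
SHR = 0.777

0.777


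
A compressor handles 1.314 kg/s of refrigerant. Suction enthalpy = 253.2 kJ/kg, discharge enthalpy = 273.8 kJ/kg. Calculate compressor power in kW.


dh = 273.8 - 253.2 = 20.6 kJ/kg
W = m_dot * dh = 1.314 * 20.6 = 27.07 kW

27.07


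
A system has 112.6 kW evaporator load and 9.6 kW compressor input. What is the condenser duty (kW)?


Q_cond = Q_evap + W
Q_cond = 112.6 + 9.6
Q_cond = 122.2 kW

122.2


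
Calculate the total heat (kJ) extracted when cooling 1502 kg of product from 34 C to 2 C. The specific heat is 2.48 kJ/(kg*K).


dT = 34 - (2) = 32 K
Q = m * cp * dT = 1502 * 2.48 * 32
Q = 119199 kJ

119199


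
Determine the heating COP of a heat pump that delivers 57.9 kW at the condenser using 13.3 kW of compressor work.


COP_hp = Q_cond / W
COP_hp = 57.9 / 13.3
COP_hp = 4.353

4.353


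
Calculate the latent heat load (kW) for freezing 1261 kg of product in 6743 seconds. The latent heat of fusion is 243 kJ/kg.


Q_lat = m * h_fg / t
Q_lat = 1261 * 243 / 6743
Q_lat = 45.44 kW

45.44


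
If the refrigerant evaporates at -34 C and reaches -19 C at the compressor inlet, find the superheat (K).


Superheat = T_suction - T_evap
Superheat = -19 - (-34)
Superheat = 15 K

15


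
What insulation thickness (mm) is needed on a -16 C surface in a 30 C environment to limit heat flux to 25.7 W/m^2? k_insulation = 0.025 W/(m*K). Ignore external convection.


dT = 30 - (-16) = 46 K
thickness = k * dT / q_max * 1000
thickness = 0.025 * 46 / 25.7 * 1000
thickness = 44.7 mm

44.7


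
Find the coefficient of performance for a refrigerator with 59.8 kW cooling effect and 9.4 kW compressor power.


COP = Q_evap / W
COP = 59.8 / 9.4
COP = 6.362

6.362


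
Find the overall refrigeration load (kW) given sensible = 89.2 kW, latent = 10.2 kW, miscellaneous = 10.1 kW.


Q_total = Q_s + Q_l + Q_misc
Q_total = 89.2 + 10.2 + 10.1
Q_total = 109.5 kW

109.5


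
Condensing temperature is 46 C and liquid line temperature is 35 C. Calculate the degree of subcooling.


Subcooling = T_cond - T_liquid
Subcooling = 46 - 35
Subcooling = 11 K

11


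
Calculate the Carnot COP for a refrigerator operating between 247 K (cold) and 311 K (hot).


dT = 311 - 247 = 64 K
COP_carnot = T_cold / dT = 247 / 64
COP_carnot = 3.859

3.859


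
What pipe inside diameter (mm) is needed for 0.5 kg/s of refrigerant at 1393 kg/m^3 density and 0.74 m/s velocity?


A = m_dot / (rho * v) = 0.5 / (1393 * 0.74) = 0.0004850507363 m^2
d = sqrt(4*A/pi) * 1000
d = 24.9 mm

24.9


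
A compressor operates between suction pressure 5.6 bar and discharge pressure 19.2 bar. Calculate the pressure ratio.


PR = P_high / P_low
PR = 19.2 / 5.6
PR = 3.429

3.429


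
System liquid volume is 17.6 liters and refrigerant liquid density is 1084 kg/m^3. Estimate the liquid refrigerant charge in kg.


Charge = V * rho / 1000
Charge = 17.6 * 1084 / 1000
Charge = 19.08 kg

19.08


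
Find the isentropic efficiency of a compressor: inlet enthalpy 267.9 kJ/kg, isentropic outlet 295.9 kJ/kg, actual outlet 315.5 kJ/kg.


dh_ideal = 295.9 - 267.9 = 28.0 kJ/kg
dh_actual = 315.5 - 267.9 = 47.6 kJ/kg
eta_s = dh_ideal / dh_actual = 28.0 / 47.6
eta_s = 0.5882

0.5882


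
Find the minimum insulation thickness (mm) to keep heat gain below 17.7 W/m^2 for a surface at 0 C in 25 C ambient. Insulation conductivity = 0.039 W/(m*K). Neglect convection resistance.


dT = 25 - (0) = 25 K
thickness = k * dT / q_max * 1000
thickness = 0.039 * 25 / 17.7 * 1000
thickness = 55.1 mm

55.1


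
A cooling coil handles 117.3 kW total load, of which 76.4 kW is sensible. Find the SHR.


SHR = Q_sensible / Q_total
SHR = 76.4 / 117.3
SHR = 0.651

0.651


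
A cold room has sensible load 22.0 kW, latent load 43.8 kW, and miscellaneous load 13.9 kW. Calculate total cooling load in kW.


Q_total = Q_s + Q_l + Q_misc
Q_total = 22.0 + 43.8 + 13.9
Q_total = 79.7 kW

79.7


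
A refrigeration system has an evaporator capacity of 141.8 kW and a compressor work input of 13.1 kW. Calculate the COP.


COP = Q_evap / W
COP = 141.8 / 13.1
COP = 10.824

10.824


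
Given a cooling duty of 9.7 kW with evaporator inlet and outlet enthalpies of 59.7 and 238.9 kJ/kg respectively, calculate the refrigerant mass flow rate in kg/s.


dh = 238.9 - 59.7 = 179.2 kJ/kg
m_dot = Q / dh = 9.7 / 179.2 = 0.0541 kg/s

0.0541


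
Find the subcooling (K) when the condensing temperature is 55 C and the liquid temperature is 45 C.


Subcooling = T_cond - T_liquid
Subcooling = 55 - 45
Subcooling = 10 K

10


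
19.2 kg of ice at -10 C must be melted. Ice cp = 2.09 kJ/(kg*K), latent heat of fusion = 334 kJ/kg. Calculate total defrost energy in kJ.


Sensible heat = cp * dT = 2.09 * 10 = 20.9 kJ/kg
Total per kg = 20.9 + 334 = 354.9 kJ/kg
Q = m * total = 19.2 * 354.9
Q = 6814.1 kJ

6814.1


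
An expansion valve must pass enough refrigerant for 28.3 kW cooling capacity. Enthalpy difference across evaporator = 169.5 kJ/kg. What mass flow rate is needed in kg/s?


m_dot = Q / dh
m_dot = 28.3 / 169.5
m_dot = 0.167 kg/s

0.167


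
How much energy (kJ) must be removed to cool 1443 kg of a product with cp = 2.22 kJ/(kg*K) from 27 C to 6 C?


dT = 27 - (6) = 21 K
Q = m * cp * dT = 1443 * 2.22 * 21
Q = 67273 kJ

67273


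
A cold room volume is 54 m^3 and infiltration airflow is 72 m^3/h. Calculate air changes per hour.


ACH = flow / volume
ACH = 72 / 54
ACH = 1.333

1.333


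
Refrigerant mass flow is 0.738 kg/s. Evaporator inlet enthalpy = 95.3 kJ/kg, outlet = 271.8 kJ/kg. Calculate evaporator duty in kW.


dh = 271.8 - 95.3 = 176.5 kJ/kg
Q_evap = m_dot * dh = 0.738 * 176.5
Q_evap = 130.26 kW

130.26


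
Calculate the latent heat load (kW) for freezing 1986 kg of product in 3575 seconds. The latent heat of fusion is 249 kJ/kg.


Q_lat = m * h_fg / t
Q_lat = 1986 * 249 / 3575
Q_lat = 138.33 kW

138.33


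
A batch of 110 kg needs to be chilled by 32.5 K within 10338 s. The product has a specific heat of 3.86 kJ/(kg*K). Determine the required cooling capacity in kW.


Q = m * cp * dT / t
Q = 110 * 3.86 * 32.5 / 10338
Q = 1.335 kW

1.335


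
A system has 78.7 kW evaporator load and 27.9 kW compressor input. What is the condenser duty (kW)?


Q_cond = Q_evap + W
Q_cond = 78.7 + 27.9
Q_cond = 106.6 kW

106.6


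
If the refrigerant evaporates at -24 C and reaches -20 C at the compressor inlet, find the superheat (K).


Superheat = T_suction - T_evap
Superheat = -20 - (-24)
Superheat = 4 K

4


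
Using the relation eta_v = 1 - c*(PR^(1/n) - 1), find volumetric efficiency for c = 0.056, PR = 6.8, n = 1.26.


PR^(1/n) = 6.8^(1/1.26) = 4.5784804
eta_v = 1 - 0.056 * (4.5784804 - 1)
eta_v = 0.7996

0.7996


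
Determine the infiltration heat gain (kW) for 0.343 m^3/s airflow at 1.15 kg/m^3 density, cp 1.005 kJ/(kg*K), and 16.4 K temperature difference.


Q = V_dot * rho * cp * dT
Q = 0.343 * 1.15 * 1.005 * 16.4
Q = 6.501 kW

6.501


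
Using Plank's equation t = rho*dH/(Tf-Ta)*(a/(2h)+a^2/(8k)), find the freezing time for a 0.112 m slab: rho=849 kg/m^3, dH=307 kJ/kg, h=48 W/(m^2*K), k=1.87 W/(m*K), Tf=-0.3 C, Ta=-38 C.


dT = -0.3 - (-38) = 37.7 K
term1 = a/(2h) = 0.112/(2*48) = 0.001166666667
term2 = a^2/(8k) = 0.112^2/(8*1.87) = 0.0008385026738
t = rho*dH*1000/dT * (term1 + term2)
t = 849*307*1000/37.7 * (0.001166666667 + 0.0008385026738)
t = 13863 s

13863


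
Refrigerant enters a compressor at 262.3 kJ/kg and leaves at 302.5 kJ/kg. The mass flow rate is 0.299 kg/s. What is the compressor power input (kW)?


dh = 302.5 - 262.3 = 40.2 kJ/kg
W = m_dot * dh = 0.299 * 40.2 = 12.02 kW

12.02


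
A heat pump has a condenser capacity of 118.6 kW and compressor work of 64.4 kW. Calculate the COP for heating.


COP_hp = Q_cond / W
COP_hp = 118.6 / 64.4
COP_hp = 1.842

1.842


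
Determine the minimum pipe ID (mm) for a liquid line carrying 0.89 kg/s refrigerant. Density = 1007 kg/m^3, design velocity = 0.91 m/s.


A = m_dot / (rho * v) = 0.89 / (1007 * 0.91) = 0.0009712234141 m^2
d = sqrt(4*A/pi) * 1000
d = 35.2 mm

35.2


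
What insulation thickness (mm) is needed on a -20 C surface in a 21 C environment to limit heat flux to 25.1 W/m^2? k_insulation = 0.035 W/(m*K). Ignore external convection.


dT = 21 - (-20) = 41 K
thickness = k * dT / q_max * 1000
thickness = 0.035 * 41 / 25.1 * 1000
thickness = 57.2 mm

57.2


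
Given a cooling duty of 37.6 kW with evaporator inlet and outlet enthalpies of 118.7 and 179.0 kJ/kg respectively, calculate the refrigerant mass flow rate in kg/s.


dh = 179.0 - 118.7 = 60.3 kJ/kg
m_dot = Q / dh = 37.6 / 60.3 = 0.6235 kg/s

0.6235


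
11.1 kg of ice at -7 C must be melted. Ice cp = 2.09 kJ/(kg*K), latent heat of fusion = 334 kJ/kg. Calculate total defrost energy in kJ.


Sensible heat = cp * dT = 2.09 * 7 = 14.63 kJ/kg
Total per kg = 14.63 + 334 = 348.63 kJ/kg
Q = m * total = 11.1 * 348.63
Q = 3869.8 kJ

3869.8


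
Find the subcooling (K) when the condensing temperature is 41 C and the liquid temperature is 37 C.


Subcooling = T_cond - T_liquid
Subcooling = 41 - 37
Subcooling = 4 K

4


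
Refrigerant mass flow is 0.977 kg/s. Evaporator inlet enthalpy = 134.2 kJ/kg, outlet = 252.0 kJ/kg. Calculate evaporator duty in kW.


dh = 252.0 - 134.2 = 117.8 kJ/kg
Q_evap = m_dot * dh = 0.977 * 117.8
Q_evap = 115.09 kW

115.09


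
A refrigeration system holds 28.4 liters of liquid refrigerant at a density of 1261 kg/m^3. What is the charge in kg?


Charge = V * rho / 1000
Charge = 28.4 * 1261 / 1000
Charge = 35.81 kg

35.81


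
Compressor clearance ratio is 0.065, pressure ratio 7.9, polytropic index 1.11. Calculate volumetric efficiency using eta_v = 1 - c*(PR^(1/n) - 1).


PR^(1/n) = 7.9^(1/1.11) = 6.43684506
eta_v = 1 - 0.065 * (6.43684506 - 1)
eta_v = 0.6466

0.6466


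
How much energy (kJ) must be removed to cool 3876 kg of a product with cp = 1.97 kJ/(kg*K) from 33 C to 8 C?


dT = 33 - (8) = 25 K
Q = m * cp * dT = 3876 * 1.97 * 25
Q = 190893 kJ

190893


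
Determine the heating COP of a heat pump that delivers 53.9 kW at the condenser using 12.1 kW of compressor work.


COP_hp = Q_cond / W
COP_hp = 53.9 / 12.1
COP_hp = 4.455

4.455


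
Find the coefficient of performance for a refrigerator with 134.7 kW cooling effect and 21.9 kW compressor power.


COP = Q_evap / W
COP = 134.7 / 21.9
COP = 6.151

6.151


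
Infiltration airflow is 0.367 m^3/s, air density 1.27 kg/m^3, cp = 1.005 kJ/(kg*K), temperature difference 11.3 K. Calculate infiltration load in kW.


Q = V_dot * rho * cp * dT
Q = 0.367 * 1.27 * 1.005 * 11.3
Q = 5.293 kW

5.293


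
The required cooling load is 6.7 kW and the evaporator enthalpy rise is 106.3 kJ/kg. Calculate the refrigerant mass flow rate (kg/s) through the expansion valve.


m_dot = Q / dh
m_dot = 6.7 / 106.3
m_dot = 0.063 kg/s

0.063


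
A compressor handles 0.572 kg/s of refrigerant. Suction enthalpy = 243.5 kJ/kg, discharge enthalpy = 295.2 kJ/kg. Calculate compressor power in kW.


dh = 295.2 - 243.5 = 51.7 kJ/kg
W = m_dot * dh = 0.572 * 51.7 = 29.57 kW

29.57


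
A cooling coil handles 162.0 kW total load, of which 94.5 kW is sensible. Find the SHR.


SHR = Q_sensible / Q_total
SHR = 94.5 / 162.0
SHR = 0.583

0.583


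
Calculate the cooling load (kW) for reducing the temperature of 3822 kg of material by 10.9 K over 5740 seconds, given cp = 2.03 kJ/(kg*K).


Q = m * cp * dT / t
Q = 3822 * 2.03 * 10.9 / 5740
Q = 14.733 kW

14.733


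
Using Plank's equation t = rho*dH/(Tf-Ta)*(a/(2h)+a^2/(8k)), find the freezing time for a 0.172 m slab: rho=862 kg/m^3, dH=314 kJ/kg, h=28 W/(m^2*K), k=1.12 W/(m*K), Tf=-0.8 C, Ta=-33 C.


dT = -0.8 - (-33) = 32.2 K
term1 = a/(2h) = 0.172/(2*28) = 0.003071428571
term2 = a^2/(8k) = 0.172^2/(8*1.12) = 0.003301785714
t = rho*dH*1000/dT * (term1 + term2)
t = 862*314*1000/32.2 * (0.003071428571 + 0.003301785714)
t = 53572 s

53572


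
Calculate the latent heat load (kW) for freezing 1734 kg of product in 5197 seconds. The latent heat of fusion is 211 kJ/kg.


Q_lat = m * h_fg / t
Q_lat = 1734 * 211 / 5197
Q_lat = 70.4 kW

70.4


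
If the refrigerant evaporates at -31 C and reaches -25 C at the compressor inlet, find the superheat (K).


Superheat = T_suction - T_evap
Superheat = -25 - (-31)
Superheat = 6 K

6


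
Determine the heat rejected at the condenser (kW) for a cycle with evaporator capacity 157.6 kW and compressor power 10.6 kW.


Q_cond = Q_evap + W
Q_cond = 157.6 + 10.6
Q_cond = 168.2 kW

168.2


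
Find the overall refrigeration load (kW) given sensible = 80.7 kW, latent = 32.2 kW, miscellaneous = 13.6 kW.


Q_total = Q_s + Q_l + Q_misc
Q_total = 80.7 + 32.2 + 13.6
Q_total = 126.5 kW

126.5


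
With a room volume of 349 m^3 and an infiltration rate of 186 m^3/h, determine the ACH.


ACH = flow / volume
ACH = 186 / 349
ACH = 0.533

0.533


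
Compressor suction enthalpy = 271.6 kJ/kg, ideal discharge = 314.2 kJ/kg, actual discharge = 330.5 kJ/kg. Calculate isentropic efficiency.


dh_ideal = 314.2 - 271.6 = 42.6 kJ/kg
dh_actual = 330.5 - 271.6 = 58.9 kJ/kg
eta_s = dh_ideal / dh_actual = 42.6 / 58.9
eta_s = 0.7233

0.7233


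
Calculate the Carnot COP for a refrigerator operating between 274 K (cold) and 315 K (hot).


dT = 315 - 274 = 41 K
COP_carnot = T_cold / dT = 274 / 41
COP_carnot = 6.683

6.683


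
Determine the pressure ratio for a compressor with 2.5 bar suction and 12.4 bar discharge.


PR = P_high / P_low
PR = 12.4 / 2.5
PR = 4.96

4.96


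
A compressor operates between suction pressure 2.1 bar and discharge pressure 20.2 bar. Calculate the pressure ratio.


PR = P_high / P_low
PR = 20.2 / 2.1
PR = 9.619

9.619


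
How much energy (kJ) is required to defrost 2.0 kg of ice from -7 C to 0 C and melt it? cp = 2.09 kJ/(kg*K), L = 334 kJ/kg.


Sensible heat = cp * dT = 2.09 * 7 = 14.63 kJ/kg
Total per kg = 14.63 + 334 = 348.63 kJ/kg
Q = m * total = 2.0 * 348.63
Q = 697.3 kJ

697.3


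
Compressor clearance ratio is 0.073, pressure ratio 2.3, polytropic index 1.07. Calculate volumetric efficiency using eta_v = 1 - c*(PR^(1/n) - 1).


PR^(1/n) = 2.3^(1/1.07) = 2.1780277
eta_v = 1 - 0.073 * (2.1780277 - 1)
eta_v = 0.914

0.914


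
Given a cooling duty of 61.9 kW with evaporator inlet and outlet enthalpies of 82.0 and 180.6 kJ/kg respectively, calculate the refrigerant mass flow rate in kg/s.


dh = 180.6 - 82.0 = 98.6 kJ/kg
m_dot = Q / dh = 61.9 / 98.6 = 0.6278 kg/s

0.6278


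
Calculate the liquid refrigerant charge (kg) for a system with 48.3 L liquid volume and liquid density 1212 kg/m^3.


Charge = V * rho / 1000
Charge = 48.3 * 1212 / 1000
Charge = 58.54 kg

58.54


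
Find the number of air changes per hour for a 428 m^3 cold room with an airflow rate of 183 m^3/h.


ACH = flow / volume
ACH = 183 / 428
ACH = 0.428

0.428


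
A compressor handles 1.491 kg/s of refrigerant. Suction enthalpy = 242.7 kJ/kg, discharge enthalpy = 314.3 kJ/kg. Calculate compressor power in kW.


dh = 314.3 - 242.7 = 71.6 kJ/kg
W = m_dot * dh = 1.491 * 71.6 = 106.76 kW

106.76


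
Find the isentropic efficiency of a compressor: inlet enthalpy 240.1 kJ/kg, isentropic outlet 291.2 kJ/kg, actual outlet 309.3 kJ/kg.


dh_ideal = 291.2 - 240.1 = 51.1 kJ/kg
dh_actual = 309.3 - 240.1 = 69.2 kJ/kg
eta_s = dh_ideal / dh_actual = 51.1 / 69.2
eta_s = 0.7384

0.7384


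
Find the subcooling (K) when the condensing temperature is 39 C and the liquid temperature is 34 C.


Subcooling = T_cond - T_liquid
Subcooling = 39 - 34
Subcooling = 5 K

5


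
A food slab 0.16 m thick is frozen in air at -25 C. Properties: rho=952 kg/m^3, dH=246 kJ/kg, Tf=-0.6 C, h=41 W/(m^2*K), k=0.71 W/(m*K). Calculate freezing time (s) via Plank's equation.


dT = -0.6 - (-25) = 24.4 K
term1 = a/(2h) = 0.16/(2*41) = 0.001951219512
term2 = a^2/(8k) = 0.16^2/(8*0.71) = 0.004507042254
t = rho*dH*1000/dT * (term1 + term2)
t = 952*246*1000/24.4 * (0.001951219512 + 0.004507042254)
t = 61987 s

61987
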